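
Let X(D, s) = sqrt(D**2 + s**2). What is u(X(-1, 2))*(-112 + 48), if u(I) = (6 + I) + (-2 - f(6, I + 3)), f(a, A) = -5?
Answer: -576 - 64*sqrt(5) ≈ -719.11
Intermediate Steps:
u(I) = 9 + I (u(I) = (6 + I) + (-2 - 1*(-5)) = (6 + I) + (-2 + 5) = (6 + I) + 3 = 9 + I)
u(X(-1, 2))*(-112 + 48) = (9 + sqrt((-1)**2 + 2**2))*(-112 + 48) = (9 + sqrt(1 + 4))*(-64) = (9 + sqrt(5))*(-64) = -576 - 64*sqrt(5)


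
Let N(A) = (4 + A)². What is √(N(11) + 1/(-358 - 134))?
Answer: √13615977/246 ≈ 15.000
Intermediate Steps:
√(N(11) + 1/(-358 - 134)) = √((4 + 11)² + 1/(-358 - 134)) = √(15² + 1/(-492)) = √(225 - 1/492) = √(110699/492) = √13615977/246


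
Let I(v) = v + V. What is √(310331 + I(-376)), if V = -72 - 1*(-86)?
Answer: 3*√34441 ≈ 556.75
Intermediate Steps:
V = 14 (V = -72 + 86 = 14)
I(v) = 14 + v (I(v) = v + 14 = 14 + v)
√(310331 + I(-376)) = √(310331 + (14 - 376)) = √(310331 - 362) = √309969 = 3*√34441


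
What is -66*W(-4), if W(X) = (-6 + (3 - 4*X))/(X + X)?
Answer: 429/4 ≈ 107.25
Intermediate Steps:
W(X) = (-3 - 4*X)/(2*X) (W(X) = (-3 - 4*X)/((2*X)) = (-3 - 4*X)*(1/(2*X)) = (-3 - 4*X)/(2*X))
-66*W(-4) = -66*(-2 - 3/2/(-4)) = -66*(-2 - 3/2*(-¼)) = -66*(-2 + 3/8) = -66*(-13/8) = 429/4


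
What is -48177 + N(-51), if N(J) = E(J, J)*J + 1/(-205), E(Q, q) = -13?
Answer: -9740371/205 ≈ -47514.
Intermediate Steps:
N(J) = -1/205 - 13*J (N(J) = -13*J + 1/(-205) = -13*J - 1/205 = -1/205 - 13*J)
-48177 + N(-51) = -48177 + (-1/205 - 13*(-51)) = -48177 + (-1/205 + 663) = -48177 + 135914/205 = -9740371/205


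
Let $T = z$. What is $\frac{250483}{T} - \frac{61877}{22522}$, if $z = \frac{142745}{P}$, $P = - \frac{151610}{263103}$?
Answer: $- \frac{635836282162291}{169170119013534} \approx -3.7586$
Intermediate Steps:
$P = - \frac{151610}{263103}$ ($P = \left(-151610\right) \frac{1}{263103} = - \frac{151610}{263103} \approx -0.57624$)
$z = - \frac{7511327547}{30322}$ ($z = \frac{142745}{- \frac{151610}{263103}} = 142745 \left(- \frac{263103}{151610}\right) = - \frac{7511327547}{30322} \approx -2.4772 \cdot 10^{5}$)
$T = - \frac{7511327547}{30322} \approx -2.4772 \cdot 10^{5}$
$\frac{250483}{T} - \frac{61877}{22522} = \frac{250483}{- \frac{7511327547}{30322}} - \frac{61877}{22522} = 250483 \left(- \frac{30322}{7511327547}\right) - \frac{61877}{22522} = - \frac{7595145526}{7511327547} - \frac{61877}{22522} = - \frac{635836282162291}{169170119013534}$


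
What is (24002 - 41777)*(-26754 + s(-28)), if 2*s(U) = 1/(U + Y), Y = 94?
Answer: 20924297475/44 ≈ 4.7555e+8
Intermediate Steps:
s(U) = 1/(2*(94 + U)) (s(U) = 1/(2*(U + 94)) = 1/(2*(94 + U)))
(24002 - 41777)*(-26754 + s(-28)) = (24002 - 41777)*(-26754 + 1/(2*(94 - 28))) = -17775*(-26754 + (½)/66) = -17775*(-26754 + (½)*(1/66)) = -17775*(-26754 + 1/132) = -17775*(-3531527/132) = 20924297475/44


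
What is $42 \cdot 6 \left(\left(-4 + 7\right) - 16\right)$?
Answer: $-3276$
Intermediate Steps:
$42 \cdot 6 \left(\left(-4 + 7\right) - 16\right) = 252 \left(3 - 16\right) = 252 \left(-13\right) = -3276$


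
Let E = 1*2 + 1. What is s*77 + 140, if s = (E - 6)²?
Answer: 833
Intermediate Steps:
E = 3 (E = 2 + 1 = 3)
s = 9 (s = (3 - 6)² = (-3)² = 9)
s*77 + 140 = 9*77 + 140 = 693 + 140 = 833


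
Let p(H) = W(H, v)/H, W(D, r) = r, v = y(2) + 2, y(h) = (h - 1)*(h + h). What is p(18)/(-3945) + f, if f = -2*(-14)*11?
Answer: 3645179/11835 ≈ 308.00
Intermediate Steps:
y(h) = 2*h*(-1 + h) (y(h) = (-1 + h)*(2*h) = 2*h*(-1 + h))
v = 6 (v = 2*2*(-1 + 2) + 2 = 2*2*1 + 2 = 4 + 2 = 6)
p(H) = 6/H
f = 308 (f = 28*11 = 308)
p(18)/(-3945) + f = (6/18)/(-3945) + 308 = (6*(1/18))*(-1/3945) + 308 = (1/3)*(-1/3945) + 308 = -1/11835 + 308 = 3645179/11835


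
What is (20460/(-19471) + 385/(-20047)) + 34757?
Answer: 13566460698754/390335137 ≈ 34756.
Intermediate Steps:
(20460/(-19471) + 385/(-20047)) + 34757 = (20460*(-1/19471) + 385*(-1/20047)) + 34757 = (-20460/19471 - 385/20047) + 34757 = -417657955/390335137 + 34757 = 13566460698754/390335137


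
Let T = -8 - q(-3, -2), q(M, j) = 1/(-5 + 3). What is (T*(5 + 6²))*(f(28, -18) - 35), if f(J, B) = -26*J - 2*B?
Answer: 447105/2 ≈ 2.2355e+5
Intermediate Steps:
q(M, j) = -½ (q(M, j) = 1/(-2) = -½)
T = -15/2 (T = -8 - 1*(-½) = -8 + ½ = -15/2 ≈ -7.5000)
(T*(5 + 6²))*(f(28, -18) - 35) = (-15*(5 + 6²)/2)*((-26*28 - 2*(-18)) - 35) = (-15*(5 + 36)/2)*((-728 + 36) - 35) = (-15/2*41)*(-692 - 35) = -615/2*(-727) = 447105/2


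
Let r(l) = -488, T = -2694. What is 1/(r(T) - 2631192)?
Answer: -1/2631680 ≈ -3.7999e-7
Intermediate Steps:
1/(r(T) - 2631192) = 1/(-488 - 2631192) = 1/(-2631680) = -1/2631680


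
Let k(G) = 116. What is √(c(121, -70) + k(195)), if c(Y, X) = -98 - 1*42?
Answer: 2*I*√6 ≈ 4.899*I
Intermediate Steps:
c(Y, X) = -140 (c(Y, X) = -98 - 42 = -140)
√(c(121, -70) + k(195)) = √(-140 + 116) = √(-24) = 2*I*√6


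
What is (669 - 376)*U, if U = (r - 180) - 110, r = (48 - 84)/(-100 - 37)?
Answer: -11630342/137 ≈ -84893.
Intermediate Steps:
r = 36/137 (r = -36/(-137) = -36*(-1/137) = 36/137 ≈ 0.26277)
U = -39694/137 (U = (36/137 - 180) - 110 = -24624/137 - 110 = -39694/137 ≈ -289.74)
(669 - 376)*U = (669 - 376)*(-39694/137) = 293*(-39694/137) = -11630342/137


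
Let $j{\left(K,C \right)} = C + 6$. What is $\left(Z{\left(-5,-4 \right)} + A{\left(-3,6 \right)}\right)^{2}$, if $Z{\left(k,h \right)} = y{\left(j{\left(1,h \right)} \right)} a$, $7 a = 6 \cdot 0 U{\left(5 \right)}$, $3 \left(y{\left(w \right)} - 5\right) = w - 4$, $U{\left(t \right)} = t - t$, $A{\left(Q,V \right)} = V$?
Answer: $36$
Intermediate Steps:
$j{\left(K,C \right)} = 6 + C$
$U{\left(t \right)} = 0$
$y{\left(w \right)} = \frac{11}{3} + \frac{w}{3}$ ($y{\left(w \right)} = 5 + \frac{w - 4}{3} = 5 + \frac{-4 + w}{3} = 5 + \left(- \frac{4}{3} + \frac{w}{3}\right) = \frac{11}{3} + \frac{w}{3}$)
$a = 0$ ($a = \frac{6 \cdot 0 \cdot 0}{7} = \frac{0 \cdot 0}{7} = \frac{1}{7} \cdot 0 = 0$)
$Z{\left(k,h \right)} = 0$ ($Z{\left(k,h \right)} = \left(\frac{11}{3} + \frac{6 + h}{3}\right) 0 = \left(\frac{11}{3} + \left(2 + \frac{h}{3}\right)\right) 0 = \left(\frac{17}{3} + \frac{h}{3}\right) 0 = 0$)
$\left(Z{\left(-5,-4 \right)} + A{\left(-3,6 \right)}\right)^{2} = \left(0 + 6\right)^{2} = 6^{2} = 36$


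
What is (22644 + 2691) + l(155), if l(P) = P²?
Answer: 49360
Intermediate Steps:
(22644 + 2691) + l(155) = (22644 + 2691) + 155² = 25335 + 24025 = 49360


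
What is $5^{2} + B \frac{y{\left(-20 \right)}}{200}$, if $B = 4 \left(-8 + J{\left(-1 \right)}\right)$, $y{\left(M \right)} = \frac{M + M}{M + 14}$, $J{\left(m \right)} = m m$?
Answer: $\frac{361}{15} \approx 24.067$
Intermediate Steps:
$J{\left(m \right)} = m^{2}$
$y{\left(M \right)} = \frac{2 M}{14 + M}$
$B = -28$ ($B = 4 \left(-8 + \left(-1\right)^{2}\right) = 4 \left(-8 + 1\right) = 4 \left(-7\right) = -28$)
$5^{2} + B \frac{y{\left(-20 \right)}}{200} = 5^{2} - 28 \frac{2 \left(-20\right) \frac{1}{14 - 20}}{200} = 25 - 28 \cdot 2 \left(-20\right) \frac{1}{-6} \cdot \frac{1}{200} = 25 - 28 \cdot 2 \left(-20\right) \left(- \frac{1}{6}\right) \frac{1}{200} = 25 - 28 \cdot \frac{20}{3} \cdot \frac{1}{200} = 25 - \frac{14}{15} = \frac{361}{15}$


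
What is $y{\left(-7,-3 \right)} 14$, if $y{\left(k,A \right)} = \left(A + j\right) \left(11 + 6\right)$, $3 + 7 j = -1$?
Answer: $-850$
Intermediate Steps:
$j = - \frac{4}{7}$ ($j = - \frac{3}{7} + \frac{1}{7} \left(-1\right) = - \frac{3}{7} - \frac{1}{7} = - \frac{4}{7} \approx -0.57143$)
$y{\left(k,A \right)} = - \frac{68}{7} + 17 A$ ($y{\left(k,A \right)} = \left(A - \frac{4}{7}\right) \left(11 + 6\right) = \left(- \frac{4}{7} + A\right) 17 = - \frac{68}{7} + 17 A$)
$y{\left(-7,-3 \right)} 14 = \left(- \frac{68}{7} + 17 \left(-3\right)\right) 14 = \left(- \frac{68}{7} - 51\right) 14 = \left(- \frac{425}{7}\right) 14 = -850$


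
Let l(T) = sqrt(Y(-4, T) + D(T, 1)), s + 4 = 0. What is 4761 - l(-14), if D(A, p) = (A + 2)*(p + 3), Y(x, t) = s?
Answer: 4761 - 2*I*sqrt(13) ≈ 4761.0 - 7.2111*I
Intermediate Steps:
s = -4 (s = -4 + 0 = -4)
Y(x, t) = -4
D(A, p) = (2 + A)*(3 + p)
l(T) = sqrt(4 + 4*T) (l(T) = sqrt(-4 + (6 + 2*1 + 3*T + T*1)) = sqrt(-4 + (6 + 2 + 3*T + T)) = sqrt(-4 + (8 + 4*T)) = sqrt(4 + 4*T))
4761 - l(-14) = 4761 - 2*sqrt(1 - 14) = 4761 - 2*sqrt(-13) = 4761 - 2*I*sqrt(13)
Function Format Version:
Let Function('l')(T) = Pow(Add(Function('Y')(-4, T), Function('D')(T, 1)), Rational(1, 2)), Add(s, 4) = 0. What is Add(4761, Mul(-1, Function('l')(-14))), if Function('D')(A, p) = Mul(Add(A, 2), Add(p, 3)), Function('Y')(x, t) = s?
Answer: Add(4761, Mul(-2, I, Pow(13, Rational(1, 2)))) ≈ Add(4761.0, Mul(-7.2111, I))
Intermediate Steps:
s = -4 (s = Add(-4, 0) = -4)
Function('Y')(x, t) = -4
Function('D')(A, p) = Mul(Add(2, A), Add(3, p))
Function('l')(T) = Pow(Add(4, Mul(4, T)), Rational(1, 2)) (Function('l')(T) = Pow(Add(-4, Add(6, Mul(2, 1), Mul(3, T), Mul(T, 1))), Rational(1, 2)) = Pow(Add(-4, Add(6, 2, Mul(3, T), T)), Rational(1, 2)) = Pow(Add(-4, Add(8, Mul(4, T))), Rational(1, 2)) = Pow(Add(4, Mul(4, T)), Rational(1, 2)))
Add(4761, Mul(-1, Function('l')(-14))) = Add(4761, Mul(-1, Mul(2, Pow(Add(1, -14), Rational(1, 2))))) = Add(4761, Mul(-1, Mul(2, Pow(-13, Rational(1, 2))))) = Add(4761, Mul(-1, Mul(2, Mul(I, Pow(13, Rational(1, 2)))))) = Add(4761, Mul(-1, Mul(2, I, Pow(13, Rational(1, 2))))) = Add(4761, Mul(-2, I, Pow(13, Rational(1, 2))))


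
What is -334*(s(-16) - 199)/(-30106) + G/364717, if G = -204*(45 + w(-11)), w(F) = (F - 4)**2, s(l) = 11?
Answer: -12279774172/5490085001 ≈ -2.2367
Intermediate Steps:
w(F) = (-4 + F)**2
G = -55080 (G = -204*(45 + (-4 - 11)**2) = -204*(45 + (-15)**2) = -204*(45 + 225) = -204*270 = -55080)
-334*(s(-16) - 199)/(-30106) + G/364717 = -334*(11 - 199)/(-30106) - 55080/364717 = -334*(-188)*(-1/30106) - 55080*1/364717 = 62792*(-1/30106) - 55080/364717 = -31396/15053 - 55080/364717 = -12279774172/5490085001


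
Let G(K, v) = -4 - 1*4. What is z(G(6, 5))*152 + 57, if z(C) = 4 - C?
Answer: 1881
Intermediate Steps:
G(K, v) = -8 (G(K, v) = -4 - 4 = -8)
z(G(6, 5))*152 + 57 = (4 - 1*(-8))*152 + 57 = (4 + 8)*152 + 57 = 12*152 + 57 = 1824 + 57 = 1881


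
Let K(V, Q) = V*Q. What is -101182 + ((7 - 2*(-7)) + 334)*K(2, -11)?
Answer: -108992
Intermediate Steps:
K(V, Q) = Q*V
-101182 + ((7 - 2*(-7)) + 334)*K(2, -11) = -101182 + ((7 - 2*(-7)) + 334)*(-11*2) = -101182 + ((7 + 14) + 334)*(-22) = -101182 + (21 + 334)*(-22) = -101182 + 355*(-22) = -101182 - 7810 = -108992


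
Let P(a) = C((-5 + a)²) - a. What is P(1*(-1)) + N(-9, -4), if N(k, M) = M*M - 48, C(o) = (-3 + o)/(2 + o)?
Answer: -1145/38 ≈ -30.132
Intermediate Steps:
C(o) = (-3 + o)/(2 + o)
P(a) = -a + (-3 + (-5 + a)²)/(2 + (-5 + a)²) (P(a) = (-3 + (-5 + a)²)/(2 + (-5 + a)²) - a = -a + (-3 + (-5 + a)²)/(2 + (-5 + a)²))
N(k, M) = -48 + M² (N(k, M) = M² - 48 = -48 + M²)
P(1*(-1)) + N(-9, -4) = (-3 + (-5 + 1*(-1))² - 1*(-1)*(2 + (-5 + 1*(-1))²))/(2 + (-5 + 1*(-1))²) + (-48 + (-4)²) = (-3 + (-5 - 1)² - 1*(-1)*(2 + (-5 - 1)²))/(2 + (-5 - 1)²) + (-48 + 16) = (-3 + (-6)² - 1*(-1)*(2 + (-6)²))/(2 + (-6)²) - 32 = (-3 + 36 - 1*(-1)*(2 + 36))/(2 + 36) - 32 = (-3 + 36 - 1*(-1)*38)/38 - 32 = (-3 + 36 + 38)/38 - 32 = (1/38)*71 - 32 = 71/38 - 32 = -1145/38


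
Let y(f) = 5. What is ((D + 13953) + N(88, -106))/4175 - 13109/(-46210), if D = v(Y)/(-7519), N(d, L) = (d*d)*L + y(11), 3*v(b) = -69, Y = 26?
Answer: -55990077170437/290123246650 ≈ -192.99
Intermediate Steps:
v(b) = -23 (v(b) = (1/3)*(-69) = -23)
N(d, L) = 5 + L*d**2 (N(d, L) = (d*d)*L + 5 = d**2*L + 5 = L*d**2 + 5 = 5 + L*d**2)
D = 23/7519 (D = -23/(-7519) = -23*(-1/7519) = 23/7519 ≈ 0.0030589)
((D + 13953) + N(88, -106))/4175 - 13109/(-46210) = ((23/7519 + 13953) + (5 - 106*88**2))/4175 - 13109/(-46210) = (104912630/7519 + (5 - 106*7744))*(1/4175) - 13109*(-1/46210) = (104912630/7519 + (5 - 820864))*(1/4175) + 13109/46210 = (104912630/7519 - 820859)*(1/4175) + 13109/46210 = -6067126191/7519*1/4175 + 13109/46210 = -6067126191/31391825 + 13109/46210 = -55990077170437/290123246650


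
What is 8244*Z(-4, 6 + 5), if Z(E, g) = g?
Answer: 90684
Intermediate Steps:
8244*Z(-4, 6 + 5) = 8244*(6 + 5) = 8244*11 = 90684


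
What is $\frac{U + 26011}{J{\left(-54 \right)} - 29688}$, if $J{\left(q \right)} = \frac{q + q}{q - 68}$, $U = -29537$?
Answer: $\frac{107543}{905457} \approx 0.11877$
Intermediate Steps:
$J{\left(q \right)} = \frac{2 q}{-68 + q}$
$\frac{U + 26011}{J{\left(-54 \right)} - 29688} = \frac{-29537 + 26011}{2 \left(-54\right) \frac{1}{-68 - 54} - 29688} = - \frac{3526}{2 \left(-54\right) \frac{1}{-122} - 29688} = - \frac{3526}{2 \left(-54\right) \left(- \frac{1}{122}\right) - 29688} = - \frac{3526}{\frac{54}{61} - 29688} = - \frac{3526}{- \frac{1810914}{61}} = \left(-3526\right) \left(- \frac{61}{1810914}\right) = \frac{107543}{905457}$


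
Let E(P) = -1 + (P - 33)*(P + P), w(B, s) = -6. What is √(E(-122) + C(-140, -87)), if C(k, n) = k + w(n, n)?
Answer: √37673 ≈ 194.10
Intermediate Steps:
E(P) = -1 + 2*P*(-33 + P) (E(P) = -1 + (-33 + P)*(2*P) = -1 + 2*P*(-33 + P))
C(k, n) = -6 + k (C(k, n) = k - 6 = -6 + k)
√(E(-122) + C(-140, -87)) = √((-1 - 66*(-122) + 2*(-122)²) + (-6 - 140)) = √((-1 + 8052 + 2*14884) - 146) = √((-1 + 8052 + 29768) - 146) = √(37819 - 146) = √37673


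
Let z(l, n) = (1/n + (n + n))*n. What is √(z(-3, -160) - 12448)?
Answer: √38753 ≈ 196.86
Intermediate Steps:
z(l, n) = n*(1/n + 2*n) (z(l, n) = (1/n + 2*n)*n = n*(1/n + 2*n))
√(z(-3, -160) - 12448) = √((1 + 2*(-160)²) - 12448) = √((1 + 2*25600) - 12448) = √((1 + 51200) - 12448) = √(51201 - 12448) = √38753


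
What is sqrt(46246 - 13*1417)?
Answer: 5*sqrt(1113) ≈ 166.81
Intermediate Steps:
sqrt(46246 - 13*1417) = sqrt(46246 - 18421) = sqrt(27825) = 5*sqrt(1113)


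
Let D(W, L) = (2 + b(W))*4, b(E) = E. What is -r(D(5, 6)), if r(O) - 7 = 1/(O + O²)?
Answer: -5685/812 ≈ -7.0012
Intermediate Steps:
D(W, L) = 8 + 4*W (D(W, L) = (2 + W)*4 = 8 + 4*W)
r(O) = 7 + 1/(O + O²)
-r(D(5, 6)) = -(1 + 7*(8 + 4*5) + 7*(8 + 4*5)²)/((8 + 4*5)*(1 + (8 + 4*5))) = -(1 + 7*(8 + 20) + 7*(8 + 20)²)/((8 + 20)*(1 + (8 + 20))) = -(1 + 7*28 + 7*28²)/(28*(1 + 28)) = -(1 + 196 + 7*784)/(28*29) = -(1 + 196 + 5488)/(28*29) = -5685/(28*29) = -1*5685/812 = -5685/812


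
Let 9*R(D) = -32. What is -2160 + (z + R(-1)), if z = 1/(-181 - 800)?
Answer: -707483/327 ≈ -2163.6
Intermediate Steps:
z = -1/981 (z = 1/(-981) = -1/981 ≈ -0.0010194)
R(D) = -32/9 (R(D) = (1/9)*(-32) = -32/9)
-2160 + (z + R(-1)) = -2160 + (-1/981 - 32/9) = -2160 - 1163/327 = -707483/327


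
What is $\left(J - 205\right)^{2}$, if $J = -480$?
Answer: $469225$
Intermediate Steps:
$\left(J - 205\right)^{2} = \left(-480 - 205\right)^{2} = \left(-685\right)^{2} = 469225$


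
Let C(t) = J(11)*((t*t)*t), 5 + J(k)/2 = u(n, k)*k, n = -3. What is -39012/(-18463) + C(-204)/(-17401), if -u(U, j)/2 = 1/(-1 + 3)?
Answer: -5015150478012/321274663 ≈ -15610.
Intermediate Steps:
u(U, j) = -1 (u(U, j) = -2/(-1 + 3) = -2/2 = -2*1/2 = -1)
J(k) = -10 - 2*k (J(k) = -10 + 2*(-k) = -10 - 2*k)
C(t) = -32*t**3 (C(t) = (-10 - 2*11)*((t*t)*t) = (-10 - 22)*(t**2*t) = -32*t**3)
-39012/(-18463) + C(-204)/(-17401) = -39012/(-18463) - 32*(-204)**3/(-17401) = -39012*(-1/18463) - 32*(-8489664)*(-1/17401) = 39012/18463 + 271669248*(-1/17401) = 39012/18463 - 271669248/17401 = -5015150478012/321274663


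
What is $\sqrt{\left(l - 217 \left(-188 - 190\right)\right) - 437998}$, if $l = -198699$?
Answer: $i \sqrt{554671} \approx 744.76 i$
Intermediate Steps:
$\sqrt{\left(l - 217 \left(-188 - 190\right)\right) - 437998} = \sqrt{\left(-198699 - 217 \left(-188 - 190\right)\right) - 437998} = \sqrt{\left(-198699 - -82026\right) - 437998} = \sqrt{\left(-198699 + 82026\right) - 437998} = \sqrt{-116673 - 437998} = \sqrt{-554671} = i \sqrt{554671}$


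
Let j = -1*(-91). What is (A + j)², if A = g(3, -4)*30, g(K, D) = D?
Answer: 841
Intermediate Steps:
A = -120 (A = -4*30 = -120)
j = 91
(A + j)² = (-120 + 91)² = (-29)² = 841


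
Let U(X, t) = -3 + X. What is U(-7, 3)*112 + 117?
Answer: -1003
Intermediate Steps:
U(-7, 3)*112 + 117 = (-3 - 7)*112 + 117 = -10*112 + 117 = -1120 + 117 = -1003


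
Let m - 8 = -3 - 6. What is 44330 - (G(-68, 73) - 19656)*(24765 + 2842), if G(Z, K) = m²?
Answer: 542659915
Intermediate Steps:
m = -1 (m = 8 + (-3 - 6) = 8 - 9 = -1)
G(Z, K) = 1 (G(Z, K) = (-1)² = 1)
44330 - (G(-68, 73) - 19656)*(24765 + 2842) = 44330 - (1 - 19656)*(24765 + 2842) = 44330 - (-19655)*27607 = 44330 - 1*(-542615585) = 44330 + 542615585 = 542659915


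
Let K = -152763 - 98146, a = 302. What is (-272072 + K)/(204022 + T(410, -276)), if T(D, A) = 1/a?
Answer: -52646754/20538215 ≈ -2.5634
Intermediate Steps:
K = -250909
T(D, A) = 1/302
(-272072 + K)/(204022 + T(410, -276)) = (-272072 - 250909)/(204022 + 1/302) = -522981/61614645/302 = -522981*302/61614645 = -52646754/20538215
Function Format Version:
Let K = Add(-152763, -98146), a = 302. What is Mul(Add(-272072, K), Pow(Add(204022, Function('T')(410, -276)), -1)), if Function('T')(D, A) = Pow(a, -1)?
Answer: Rational(-52646754, 20538215) ≈ -2.5634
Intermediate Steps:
K = -250909
Function('T')(D, A) = Rational(1, 302) (Function('T')(D, A) = Pow(302, -1) = Rational(1, 302))
Mul(Add(-272072, K), Pow(Add(204022, Function('T')(410, -276)), -1)) = Mul(Add(-272072, -250909), Pow(Add(204022, Rational(1, 302)), -1)) = Mul(-522981, Pow(Rational(61614645, 302), -1)) = Mul(-522981, Rational(302, 61614645)) = Rational(-52646754, 20538215)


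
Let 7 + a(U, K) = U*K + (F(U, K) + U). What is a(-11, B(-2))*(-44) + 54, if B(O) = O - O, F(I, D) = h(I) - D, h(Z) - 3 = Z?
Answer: 1198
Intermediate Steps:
h(Z) = 3 + Z
F(I, D) = 3 + I - D (F(I, D) = (3 + I) - D = 3 + I - D)
B(O) = 0
a(U, K) = -4 - K + 2*U + K*U (a(U, K) = -7 + (U*K + ((3 + U - K) + U)) = -7 + (K*U + (3 - K + 2*U)) = -7 + (3 - K + 2*U + K*U) = -4 - K + 2*U + K*U)
a(-11, B(-2))*(-44) + 54 = (-4 - 1*0 + 2*(-11) + 0*(-11))*(-44) + 54 = (-4 + 0 - 22 + 0)*(-44) + 54 = -26*(-44) + 54 = 1144 + 54 = 1198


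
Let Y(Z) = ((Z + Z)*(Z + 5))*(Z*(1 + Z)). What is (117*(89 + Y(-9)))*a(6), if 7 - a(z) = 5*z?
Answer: -14189643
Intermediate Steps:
a(z) = 7 - 5*z
Y(Z) = 2*Z**2*(1 + Z)*(5 + Z) (Y(Z) = ((2*Z)*(5 + Z))*(Z*(1 + Z)) = (2*Z*(5 + Z))*(Z*(1 + Z)) = 2*Z**2*(1 + Z)*(5 + Z))
(117*(89 + Y(-9)))*a(6) = (117*(89 + 2*(-9)**2*(5 + (-9)**2 + 6*(-9))))*(7 - 5*6) = (117*(89 + 2*81*(5 + 81 - 54)))*(7 - 30) = (117*(89 + 2*81*32))*(-23) = (117*(89 + 5184))*(-23) = (117*5273)*(-23) = 616941*(-23) = -14189643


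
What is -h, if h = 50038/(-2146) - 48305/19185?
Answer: 106364156/4117101 ≈ 25.835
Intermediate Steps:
h = -106364156/4117101 (h = 50038*(-1/2146) - 48305*1/19185 = -25019/1073 - 9661/3837 = -106364156/4117101 ≈ -25.835)
-h = -1*(-106364156/4117101) = 106364156/4117101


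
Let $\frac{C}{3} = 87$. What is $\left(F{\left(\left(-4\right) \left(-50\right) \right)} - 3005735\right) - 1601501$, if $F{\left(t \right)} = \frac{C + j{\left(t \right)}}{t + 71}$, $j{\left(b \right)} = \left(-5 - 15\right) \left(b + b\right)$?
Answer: $- \frac{1248568695}{271} \approx -4.6073 \cdot 10^{6}$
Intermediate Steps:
$C = 261$ ($C = 3 \cdot 87 = 261$)
$j{\left(b \right)} = - 40 b$ ($j{\left(b \right)} = - 20 \cdot 2 b = - 40 b$)
$F{\left(t \right)} = \frac{261 - 40 t}{71 + t}$ ($F{\left(t \right)} = \frac{261 - 40 t}{t + 71} = \frac{261 - 40 t}{71 + t}$)
$\left(F{\left(\left(-4\right) \left(-50\right) \right)} - 3005735\right) - 1601501 = \left(\frac{261 - 40 \left(\left(-4\right) \left(-50\right)\right)}{71 - -200} - 3005735\right) - 1601501 = \left(\frac{261 - 8000}{71 + 200} - 3005735\right) - 1601501 = \left(\frac{261 - 8000}{271} - 3005735\right) - 1601501 = \left(\frac{1}{271} \left(-7739\right) - 3005735\right) - 1601501 = \left(- \frac{7739}{271} - 3005735\right) - 1601501 = - \frac{814561924}{271} - 1601501 = - \frac{1248568695}{271}$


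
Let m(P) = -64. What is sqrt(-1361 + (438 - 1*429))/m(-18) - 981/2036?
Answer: -981/2036 - 13*I*sqrt(2)/32 ≈ -0.48183 - 0.57452*I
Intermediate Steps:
sqrt(-1361 + (438 - 1*429))/m(-18) - 981/2036 = sqrt(-1361 + (438 - 1*429))/(-64) - 981/2036 = sqrt(-1361 + (438 - 429))*(-1/64) - 981*1/2036 = sqrt(-1361 + 9)*(-1/64) - 981/2036 = sqrt(-1352)*(-1/64) - 981/2036 = (26*I*sqrt(2))*(-1/64) - 981/2036 = -13*I*sqrt(2)/32 - 981/2036 = -981/2036 - 13*I*sqrt(2)/32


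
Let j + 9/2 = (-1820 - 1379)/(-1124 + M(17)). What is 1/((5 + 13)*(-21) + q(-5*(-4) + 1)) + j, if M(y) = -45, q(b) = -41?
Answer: -247125/139946 ≈ -1.7659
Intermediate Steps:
j = -589/334 (j = -9/2 + (-1820 - 1379)/(-1124 - 45) = -9/2 - 3199/(-1169) = -9/2 - 3199*(-1/1169) = -9/2 + 457/167 = -589/334 ≈ -1.7635)
1/((5 + 13)*(-21) + q(-5*(-4) + 1)) + j = 1/((5 + 13)*(-21) - 41) - 589/334 = 1/(18*(-21) - 41) - 589/334 = 1/(-378 - 41) - 589/334 = 1/(-419) - 589/334 = -1/419 - 589/334 = -247125/139946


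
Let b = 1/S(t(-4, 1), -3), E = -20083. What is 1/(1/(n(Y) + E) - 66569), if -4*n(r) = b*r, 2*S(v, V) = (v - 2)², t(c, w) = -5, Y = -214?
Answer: -983960/65501233289 ≈ -1.5022e-5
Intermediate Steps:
S(v, V) = (-2 + v)²/2 (S(v, V) = (v - 2)²/2 = (-2 + v)²/2)
b = 2/49 (b = 1/((-2 - 5)²/2) = 1/((½)*(-7)²) = 1/((½)*49) = 1/(49/2) = 2/49 ≈ 0.040816)
n(r) = -r/98
1/(1/(n(Y) + E) - 66569) = 1/(1/(-1/98*(-214) - 20083) - 66569) = 1/(1/(107/49 - 20083) - 66569) = 1/(1/(-983960/49) - 66569) = 1/(-49/983960 - 66569) = 1/(-65501233289/983960) = -983960/65501233289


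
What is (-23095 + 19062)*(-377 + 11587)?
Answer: -45209930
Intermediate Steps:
(-23095 + 19062)*(-377 + 11587) = -4033*11210 = -45209930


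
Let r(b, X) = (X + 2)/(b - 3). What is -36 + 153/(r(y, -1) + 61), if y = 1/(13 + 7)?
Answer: -39939/1193 ≈ -33.478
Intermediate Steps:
y = 1/20 ≈ 0.050000
r(b, X) = (2 + X)/(-3 + b)
-36 + 153/(r(y, -1) + 61) = -36 + 153/((2 - 1)/(-3 + 1/20) + 61) = -36 + 153/(1/(-59/20) + 61) = -36 + 153/(-20/59*1 + 61) = -36 + 153/(-20/59 + 61) = -36 + 153/(3579/59) = -36 + (59/3579)*153 = -36 + 3009/1193 = -39939/1193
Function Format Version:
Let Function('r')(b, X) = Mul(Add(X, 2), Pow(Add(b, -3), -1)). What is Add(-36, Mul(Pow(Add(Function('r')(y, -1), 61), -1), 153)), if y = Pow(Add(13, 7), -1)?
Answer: Rational(-39939, 1193) ≈ -33.478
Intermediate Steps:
y = Rational(1, 20) (y = Pow(20, -1) = Rational(1, 20) ≈ 0.050000)
Function('r')(b, X) = Mul(Pow(Add(-3, b), -1), Add(2, X)) (Function('r')(b, X) = Mul(Add(2, X), Pow(Add(-3, b), -1)) = Mul(Pow(Add(-3, b), -1), Add(2, X)))
Add(-36, Mul(Pow(Add(Function('r')(y, -1), 61), -1), 153)) = Add(-36, Mul(Pow(Add(Mul(Pow(Add(-3, Rational(1, 20)), -1), Add(2, -1)), 61), -1), 153)) = Add(-36, Mul(Pow(Add(Mul(Pow(Rational(-59, 20), -1), 1), 61), -1), 153)) = Add(-36, Mul(Pow(Add(Mul(Rational(-20, 59), 1), 61), -1), 153)) = Add(-36, Mul(Pow(Add(Rational(-20, 59), 61), -1), 153)) = Add(-36, Mul(Pow(Rational(3579, 59), -1), 153)) = Add(-36, Mul(Rational(59, 3579), 153)) = Add(-36, Rational(3009, 1193)) = Rational(-39939, 1193)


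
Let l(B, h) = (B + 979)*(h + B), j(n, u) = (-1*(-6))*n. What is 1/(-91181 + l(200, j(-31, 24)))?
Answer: -1/74675 ≈ -1.3391e-5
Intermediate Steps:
j(n, u) = 6*n
l(B, h) = (979 + B)*(B + h)
1/(-91181 + l(200, j(-31, 24))) = 1/(-91181 + (200**2 + 979*200 + 979*(6*(-31)) + 200*(6*(-31)))) = 1/(-91181 + (40000 + 195800 + 979*(-186) + 200*(-186))) = 1/(-91181 + (40000 + 195800 - 182094 - 37200)) = 1/(-91181 + 16506) = 1/(-74675) = -1/74675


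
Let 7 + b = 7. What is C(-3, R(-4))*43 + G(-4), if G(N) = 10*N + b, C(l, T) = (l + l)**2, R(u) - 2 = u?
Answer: 1508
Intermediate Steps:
R(u) = 2 + u
b = 0 (b = -7 + 7 = 0)
C(l, T) = 4*l**2 (C(l, T) = (2*l)**2 = 4*l**2)
G(N) = 10*N (G(N) = 10*N + 0 = 10*N)
C(-3, R(-4))*43 + G(-4) = (4*(-3)**2)*43 + 10*(-4) = (4*9)*43 - 40 = 36*43 - 40 = 1548 - 40 = 1508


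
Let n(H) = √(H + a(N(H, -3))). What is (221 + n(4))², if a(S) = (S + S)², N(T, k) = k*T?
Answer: 49421 + 884*√145 ≈ 60066.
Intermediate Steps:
N(T, k) = T*k
a(S) = 4*S² (a(S) = (2*S)² = 4*S²)
n(H) = √(H + 36*H²) (n(H) = √(H + 4*(H*(-3))²) = √(H + 4*(-3*H)²) = √(H + 4*(9*H²)) = √(H + 36*H²))
(221 + n(4))² = (221 + √(4*(1 + 36*4)))² = (221 + √(4*(1 + 144)))² = (221 + √(4*145))² = (221 + √580)² = (221 + 2*√145)²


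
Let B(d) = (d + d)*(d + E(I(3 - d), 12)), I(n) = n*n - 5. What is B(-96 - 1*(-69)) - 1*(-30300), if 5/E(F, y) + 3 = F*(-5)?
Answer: 71106297/2239 ≈ 31758.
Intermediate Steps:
I(n) = -5 + n² (I(n) = n² - 5 = -5 + n²)
E(F, y) = 5/(-3 - 5*F) (E(F, y) = 5/(-3 + F*(-5)) = 5/(-3 - 5*F))
B(d) = 2*d*(d - 5/(-22 + 5*(3 - d)²)) (B(d) = (d + d)*(d - 5/(3 + 5*(-5 + (3 - d)²))) = (2*d)*(d - 5/(3 + (-25 + 5*(3 - d)²))) = (2*d)*(d - 5/(-22 + 5*(3 - d)²)) = 2*d*(d - 5/(-22 + 5*(3 - d)²)))
B(-96 - 1*(-69)) - 1*(-30300) = 2*(-96 - 1*(-69))*(-5 + (-96 - 1*(-69))*(-22 + 5*(-3 + (-96 - 1*(-69)))²))/(-22 + 5*(-3 + (-96 - 1*(-69)))²) - 1*(-30300) = 2*(-96 + 69)*(-5 + (-96 + 69)*(-22 + 5*(-3 + (-96 + 69))²))/(-22 + 5*(-3 + (-96 + 69))²) + 30300 = 2*(-27)*(-5 - 27*(-22 + 5*(-3 - 27)²))/(-22 + 5*(-3 - 27)²) + 30300 = 2*(-27)*(-5 - 27*(-22 + 5*(-30)²))/(-22 + 5*(-30)²) + 30300 = 2*(-27)*(-5 - 27*(-22 + 5*900))/(-22 + 5*900) + 30300 = 2*(-27)*(-5 - 27*(-22 + 4500))/(-22 + 4500) + 30300 = 2*(-27)*(-5 - 27*4478)/4478 + 30300 = 2*(-27)*(1/4478)*(-5 - 120906) + 30300 = 2*(-27)*(1/4478)*(-120911) + 30300 = 3264597/2239 + 30300 = 71106297/2239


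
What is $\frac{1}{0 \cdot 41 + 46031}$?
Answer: $\frac{1}{46031} \approx 2.1724 \cdot 10^{-5}$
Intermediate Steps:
$\frac{1}{0 \cdot 41 + 46031} = \frac{1}{0 + 46031} = \frac{1}{46031}$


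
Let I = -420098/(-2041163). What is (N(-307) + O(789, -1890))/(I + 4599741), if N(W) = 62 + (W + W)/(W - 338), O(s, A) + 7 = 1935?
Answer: 2621188042732/6055789905478245 ≈ 0.00043284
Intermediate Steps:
O(s, A) = 1928 (O(s, A) = -7 + 1935 = 1928)
I = 420098/2041163 (I = -420098*(-1/2041163) = 420098/2041163 ≈ 0.20581)
N(W) = 62 + 2*W/(-338 + W) (N(W) = 62 + (2*W)/(-338 + W) = 62 + 2*W/(-338 + W))
(N(-307) + O(789, -1890))/(I + 4599741) = (4*(-5239 + 16*(-307))/(-338 - 307) + 1928)/(420098/2041163 + 4599741) = (4*(-5239 - 4912)/(-645) + 1928)/(9388821558881/2041163) = (4*(-1/645)*(-10151) + 1928)*(2041163/9388821558881) = (40604/645 + 1928)*(2041163/9388821558881) = (1284164/645)*(2041163/9388821558881) = 2621188042732/6055789905478245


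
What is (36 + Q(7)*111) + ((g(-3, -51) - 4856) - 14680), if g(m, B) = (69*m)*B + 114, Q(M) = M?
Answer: -8052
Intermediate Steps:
g(m, B) = 114 + 69*B*m (g(m, B) = 69*B*m + 114 = 114 + 69*B*m)
(36 + Q(7)*111) + ((g(-3, -51) - 4856) - 14680) = (36 + 7*111) + (((114 + 69*(-51)*(-3)) - 4856) - 14680) = (36 + 777) + (((114 + 10557) - 4856) - 14680) = 813 + ((10671 - 4856) - 14680) = 813 + (5815 - 14680) = 813 - 8865 = -8052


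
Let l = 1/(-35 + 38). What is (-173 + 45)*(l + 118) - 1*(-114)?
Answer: -45098/3 ≈ -15033.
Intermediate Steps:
l = 1/3 ≈ 0.33333
(-173 + 45)*(l + 118) - 1*(-114) = (-173 + 45)*(1/3 + 118) - 1*(-114) = -128*355/3 + 114 = -45440/3 + 114 = -45098/3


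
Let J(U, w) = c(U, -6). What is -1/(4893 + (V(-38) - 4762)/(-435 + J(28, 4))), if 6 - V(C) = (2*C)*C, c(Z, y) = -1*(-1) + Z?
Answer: -29/142443 ≈ -0.00020359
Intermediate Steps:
c(Z, y) = 1 + Z
V(C) = 6 - 2*C² (V(C) = 6 - 2*C*C = 6 - 2*C²)
J(U, w) = 1 + U
-1/(4893 + (V(-38) - 4762)/(-435 + J(28, 4))) = -1/(4893 + ((6 - 2*(-38)²) - 4762)/(-435 + (1 + 28))) = -1/(4893 + ((6 - 2*1444) - 4762)/(-435 + 29)) = -1/(4893 + ((6 - 2888) - 4762)/(-406)) = -1/(4893 + (-2882 - 4762)*(-1/406)) = -1/(4893 - 7644*(-1/406)) = -1/(4893 + 546/29) = -1/142443/29 = -1*29/142443 = -29/142443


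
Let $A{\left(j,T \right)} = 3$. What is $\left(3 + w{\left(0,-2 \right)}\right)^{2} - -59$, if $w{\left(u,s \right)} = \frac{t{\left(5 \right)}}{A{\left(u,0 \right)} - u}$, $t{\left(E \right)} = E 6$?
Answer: $228$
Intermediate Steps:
$t{\left(E \right)} = 6 E$
$w{\left(u,s \right)} = \frac{30}{3 - u}$ ($w{\left(u,s \right)} = \frac{6 \cdot 5}{3 - u} = \frac{30}{3 - u}$)
$\left(3 + w{\left(0,-2 \right)}\right)^{2} - -59 = \left(3 - \frac{30}{-3 + 0}\right)^{2} - -59 = \left(3 - \frac{30}{-3}\right)^{2} + 59 = \left(3 - -10\right)^{2} + 59 = \left(3 + 10\right)^{2} + 59 = 13^{2} + 59 = 169 + 59 = 228$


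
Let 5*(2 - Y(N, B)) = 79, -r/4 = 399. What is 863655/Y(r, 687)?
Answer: -1439425/23 ≈ -62584.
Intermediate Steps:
r = -1596 (r = -4*399 = -1596)
Y(N, B) = -69/5 (Y(N, B) = 2 - ⅕*79 = 2 - 79/5 = -69/5)
863655/Y(r, 687) = 863655/(-69/5) = 863655*(-5/69) = -1439425/23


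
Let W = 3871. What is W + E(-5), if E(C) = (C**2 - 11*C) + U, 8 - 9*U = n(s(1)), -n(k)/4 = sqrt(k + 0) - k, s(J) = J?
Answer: 35567/9 ≈ 3951.9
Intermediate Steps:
n(k) = -4*sqrt(k) + 4*k (n(k) = -4*(sqrt(k + 0) - k) = -4*(sqrt(k) - k) = -4*sqrt(k) + 4*k)
U = 8/9 (U = 8/9 - (-4*sqrt(1) + 4*1)/9 = 8/9 - (-4*1 + 4)/9 = 8/9 - (-4 + 4)/9 = 8/9 - 1/9*0 = 8/9 + 0 = 8/9 ≈ 0.88889)
E(C) = 8/9 + C**2 - 11*C (E(C) = (C**2 - 11*C) + 8/9 = 8/9 + C**2 - 11*C)
W + E(-5) = 3871 + (8/9 + (-5)**2 - 11*(-5)) = 3871 + (8/9 + 25 + 55) = 3871 + 728/9 = 35567/9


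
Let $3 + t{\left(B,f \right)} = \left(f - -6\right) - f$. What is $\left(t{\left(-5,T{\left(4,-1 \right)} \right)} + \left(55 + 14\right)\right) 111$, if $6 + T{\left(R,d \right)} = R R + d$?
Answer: $7992$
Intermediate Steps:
$T{\left(R,d \right)} = -6 + d + R^{2}$ ($T{\left(R,d \right)} = -6 + \left(R R + d\right) = -6 + \left(R^{2} + d\right) = -6 + \left(d + R^{2}\right) = -6 + d + R^{2}$)
$t{\left(B,f \right)} = 3$ ($t{\left(B,f \right)} = -3 + \left(\left(f - -6\right) - f\right) = -3 + \left(\left(f + 6\right) - f\right) = -3 + \left(\left(6 + f\right) - f\right) = -3 + 6 = 3$)
$\left(t{\left(-5,T{\left(4,-1 \right)} \right)} + \left(55 + 14\right)\right) 111 = \left(3 + \left(55 + 14\right)\right) 111 = \left(3 + 69\right) 111 = 72 \cdot 111 = 7992$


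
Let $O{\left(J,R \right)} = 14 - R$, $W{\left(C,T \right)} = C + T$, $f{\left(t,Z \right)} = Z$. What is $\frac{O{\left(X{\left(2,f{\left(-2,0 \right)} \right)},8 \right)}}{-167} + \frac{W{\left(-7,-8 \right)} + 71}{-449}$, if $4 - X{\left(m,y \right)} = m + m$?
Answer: $- \frac{12046}{74983} \approx -0.16065$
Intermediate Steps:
$X{\left(m,y \right)} = 4 - 2 m$ ($X{\left(m,y \right)} = 4 - \left(m + m\right) = 4 - 2 m$)
$\frac{O{\left(X{\left(2,f{\left(-2,0 \right)} \right)},8 \right)}}{-167} + \frac{W{\left(-7,-8 \right)} + 71}{-449} = \frac{14 - 8}{-167} + \frac{\left(-7 - 8\right) + 71}{-449} = \left(14 - 8\right) \left(- \frac{1}{167}\right) + \left(-15 + 71\right) \left(- \frac{1}{449}\right) = 6 \left(- \frac{1}{167}\right) + 56 \left(- \frac{1}{449}\right) = - \frac{6}{167} - \frac{56}{449} = - \frac{12046}{74983}$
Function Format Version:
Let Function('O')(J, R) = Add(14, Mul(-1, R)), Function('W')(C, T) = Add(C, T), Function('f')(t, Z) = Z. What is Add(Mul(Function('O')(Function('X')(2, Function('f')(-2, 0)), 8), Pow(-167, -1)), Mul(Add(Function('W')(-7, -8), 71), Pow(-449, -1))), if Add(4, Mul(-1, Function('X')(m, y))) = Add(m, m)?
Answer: Rational(-12046, 74983) ≈ -0.16065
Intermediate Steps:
Function('X')(m, y) = Add(4, Mul(-2, m)) (Function('X')(m, y) = Add(4, Mul(-1, Add(m, m))) = Add(4, Mul(-1, Mul(2, m))) = Add(4, Mul(-2, m)))
Add(Mul(Function('O')(Function('X')(2, Function('f')(-2, 0)), 8), Pow(-167, -1)), Mul(Add(Function('W')(-7, -8), 71), Pow(-449, -1))) = Add(Mul(Add(14, Mul(-1, 8)), Pow(-167, -1)), Mul(Add(Add(-7, -8), 71), Pow(-449, -1))) = Add(Mul(Add(14, -8), Rational(-1, 167)), Mul(Add(-15, 71), Rational(-1, 449))) = Add(Mul(6, Rational(-1, 167)), Mul(56, Rational(-1, 449))) = Add(Rational(-6, 167), Rational(-56, 449)) = Rational(-12046, 74983)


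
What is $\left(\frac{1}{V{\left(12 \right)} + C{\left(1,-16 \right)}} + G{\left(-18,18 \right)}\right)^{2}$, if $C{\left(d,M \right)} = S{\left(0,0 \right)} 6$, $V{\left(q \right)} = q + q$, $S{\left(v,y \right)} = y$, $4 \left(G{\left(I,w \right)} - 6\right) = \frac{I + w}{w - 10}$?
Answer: $\frac{21025}{576} \approx 36.502$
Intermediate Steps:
$G{\left(I,w \right)} = 6 + \frac{I + w}{4 \left(-10 + w\right)}$ ($G{\left(I,w \right)} = 6 + \frac{\left(I + w\right) \frac{1}{w - 10}}{4} = 6 + \frac{\left(I + w\right) \frac{1}{-10 + w}}{4} = 6 + \frac{\frac{1}{-10 + w} \left(I + w\right)}{4} = 6 + \frac{I + w}{4 \left(-10 + w\right)}$)
$V{\left(q \right)} = 2 q$
$C{\left(d,M \right)} = 0$ ($C{\left(d,M \right)} = 0 \cdot 6 = 0$)
$\left(\frac{1}{V{\left(12 \right)} + C{\left(1,-16 \right)}} + G{\left(-18,18 \right)}\right)^{2} = \left(\frac{1}{2 \cdot 12 + 0} + \frac{-240 - 18 + 25 \cdot 18}{4 \left(-10 + 18\right)}\right)^{2} = \left(\frac{1}{24 + 0} + \frac{-240 - 18 + 450}{4 \cdot 8}\right)^{2} = \left(\frac{1}{24} + \frac{1}{4} \cdot \frac{1}{8} \cdot 192\right)^{2} = \left(\frac{1}{24} + 6\right)^{2} = \left(\frac{145}{24}\right)^{2} = \frac{21025}{576}$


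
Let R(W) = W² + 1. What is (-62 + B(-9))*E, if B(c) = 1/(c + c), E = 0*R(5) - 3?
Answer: 1117/6 ≈ 186.17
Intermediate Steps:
R(W) = 1 + W²
E = -3 (E = 0*(1 + 5²) - 3 = 0*(1 + 25) - 3 = 0*26 - 3 = 0 - 3 = -3)
B(c) = 1/(2*c)
(-62 + B(-9))*E = (-62 + (½)/(-9))*(-3) = (-62 + (½)*(-⅑))*(-3) = (-62 - 1/18)*(-3) = -1117/18*(-3) = 1117/6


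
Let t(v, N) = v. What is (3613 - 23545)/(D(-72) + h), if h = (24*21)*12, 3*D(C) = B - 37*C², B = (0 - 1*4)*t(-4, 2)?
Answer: 14949/43412 ≈ 0.34435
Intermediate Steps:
B = 16 (B = (0 - 1*4)*(-4) = (0 - 4)*(-4) = -4*(-4) = 16)
D(C) = 16/3 - 37*C²/3 (D(C) = (16 - 37*C²)/3 = 16/3 - 37*C²/3)
h = 6048 (h = 504*12 = 6048)
(3613 - 23545)/(D(-72) + h) = (3613 - 23545)/((16/3 - 37/3*(-72)²) + 6048) = -19932/((16/3 - 37/3*5184) + 6048) = -19932/((16/3 - 63936) + 6048) = -19932/(-191792/3 + 6048) = -19932/(-173648/3) = -19932*(-3/173648) = 14949/43412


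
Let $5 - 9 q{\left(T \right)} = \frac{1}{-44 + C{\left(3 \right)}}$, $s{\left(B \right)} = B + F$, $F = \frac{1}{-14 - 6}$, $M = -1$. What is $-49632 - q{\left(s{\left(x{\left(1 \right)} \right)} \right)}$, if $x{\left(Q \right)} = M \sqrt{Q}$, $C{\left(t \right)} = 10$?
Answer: $- \frac{1687507}{34} \approx -49633.0$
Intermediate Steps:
$F = - \frac{1}{20}$ ($F = \frac{1}{-20} = - \frac{1}{20} \approx -0.05$)
$x{\left(Q \right)} = - \sqrt{Q}$
$s{\left(B \right)} = - \frac{1}{20} + B$ ($s{\left(B \right)} = B - \frac{1}{20} = - \frac{1}{20} + B$)
$q{\left(T \right)} = \frac{19}{34}$ ($q{\left(T \right)} = \frac{5}{9} - \frac{1}{9 \left(-44 + 10\right)} = \frac{5}{9} - \frac{1}{9 \left(-34\right)} = \frac{5}{9} - - \frac{1}{306} = \frac{5}{9} + \frac{1}{306} = \frac{19}{34}$)
$-49632 - q{\left(s{\left(x{\left(1 \right)} \right)} \right)} = -49632 - \frac{19}{34} = - \frac{1687507}{34}$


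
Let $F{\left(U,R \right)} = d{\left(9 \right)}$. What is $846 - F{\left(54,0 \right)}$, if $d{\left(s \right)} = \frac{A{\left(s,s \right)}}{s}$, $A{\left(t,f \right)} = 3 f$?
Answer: $843$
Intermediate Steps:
$d{\left(s \right)} = 3$ ($d{\left(s \right)} = \frac{3 s}{s} = 3$)
$F{\left(U,R \right)} = 3$
$846 - F{\left(54,0 \right)} = 846 - 3 = 843$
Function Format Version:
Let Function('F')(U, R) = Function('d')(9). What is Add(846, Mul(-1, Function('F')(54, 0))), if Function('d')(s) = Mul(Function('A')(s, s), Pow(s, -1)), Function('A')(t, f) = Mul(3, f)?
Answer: 843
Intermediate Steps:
Function('d')(s) = 3 (Function('d')(s) = Mul(Mul(3, s), Pow(s, -1)) = 3)
Function('F')(U, R) = 3
Add(846, Mul(-1, Function('F')(54, 0))) = Add(846, Mul(-1, 3)) = Add(846, -3) = 843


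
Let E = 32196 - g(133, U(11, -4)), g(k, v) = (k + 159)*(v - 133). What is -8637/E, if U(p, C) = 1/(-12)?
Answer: -25911/213169 ≈ -0.12155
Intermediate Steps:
U(p, C) = -1/12
g(k, v) = (-133 + v)*(159 + k) (g(k, v) = (159 + k)*(-133 + v) = (-133 + v)*(159 + k))
E = 213169/3 (E = 32196 - (-21147 - 133*133 + 159*(-1/12) + 133*(-1/12)) = 32196 - (-21147 - 17689 - 53/4 - 133/12) = 32196 - 1*(-116581/3) = 32196 + 116581/3 = 213169/3 ≈ 71056.)
-8637/E = -8637/213169/3 = -8637*3/213169 = -25911/213169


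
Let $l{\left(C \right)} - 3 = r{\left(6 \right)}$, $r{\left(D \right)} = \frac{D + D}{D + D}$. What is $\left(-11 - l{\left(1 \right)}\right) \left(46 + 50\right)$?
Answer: $-1440$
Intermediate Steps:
$r{\left(D \right)} = 1$ ($r{\left(D \right)} = \frac{2 D}{2 D} = 2 D \frac{1}{2 D} = 1$)
$l{\left(C \right)} = 4$ ($l{\left(C \right)} = 3 + 1 = 4$)
$\left(-11 - l{\left(1 \right)}\right) \left(46 + 50\right) = \left(-11 - 4\right) \left(46 + 50\right) = \left(-11 - 4\right) 96 = \left(-15\right) 96 = -1440$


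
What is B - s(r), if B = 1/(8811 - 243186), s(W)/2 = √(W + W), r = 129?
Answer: -1/234375 - 2*√258 ≈ -32.125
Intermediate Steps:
s(W) = 2*√2*√W (s(W) = 2*√(W + W) = 2*√(2*W) = 2*(√2*√W) = 2*√2*√W)
B = -1/234375 (B = 1/(-234375) = -1/234375 ≈ -4.2667e-6)
B - s(r) = -1/234375 - 2*√2*√129 = -1/234375 - 2*√258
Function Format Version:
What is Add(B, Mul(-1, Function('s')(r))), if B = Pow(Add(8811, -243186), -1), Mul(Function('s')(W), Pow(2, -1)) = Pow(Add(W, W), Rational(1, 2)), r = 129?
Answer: Add(Rational(-1, 234375), Mul(-2, Pow(258, Rational(1, 2)))) ≈ -32.125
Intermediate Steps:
Function('s')(W) = Mul(2, Pow(2, Rational(1, 2)), Pow(W, Rational(1, 2))) (Function('s')(W) = Mul(2, Pow(Add(W, W), Rational(1, 2))) = Mul(2, Pow(Mul(2, W), Rational(1, 2))) = Mul(2, Mul(Pow(2, Rational(1, 2)), Pow(W, Rational(1, 2)))) = Mul(2, Pow(2, Rational(1, 2)), Pow(W, Rational(1, 2))))
B = Rational(-1, 234375) (B = Pow(-234375, -1) = Rational(-1, 234375) ≈ -4.2667e-6)
Add(B, Mul(-1, Function('s')(r))) = Add(Rational(-1, 234375), Mul(-1, Mul(2, Pow(2, Rational(1, 2)), Pow(129, Rational(1, 2))))) = Add(Rational(-1, 234375), Mul(-1, Mul(2, Pow(258, Rational(1, 2))))) = Add(Rational(-1, 234375), Mul(-2, Pow(258, Rational(1, 2))))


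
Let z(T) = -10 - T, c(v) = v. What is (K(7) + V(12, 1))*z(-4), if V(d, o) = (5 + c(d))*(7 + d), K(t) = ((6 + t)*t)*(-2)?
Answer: -846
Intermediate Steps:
K(t) = -2*t*(6 + t) (K(t) = (t*(6 + t))*(-2) = -2*t*(6 + t))
V(d, o) = (5 + d)*(7 + d)
(K(7) + V(12, 1))*z(-4) = (-2*7*(6 + 7) + (35 + 12² + 12*12))*(-10 - 1*(-4)) = (-2*7*13 + (35 + 144 + 144))*(-10 + 4) = (-182 + 323)*(-6) = 141*(-6) = -846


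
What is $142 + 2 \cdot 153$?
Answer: $448$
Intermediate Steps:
$142 + 2 \cdot 153 = 142 + 306 = 448$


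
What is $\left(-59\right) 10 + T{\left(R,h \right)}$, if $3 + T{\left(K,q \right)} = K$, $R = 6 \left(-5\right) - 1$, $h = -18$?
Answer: $-624$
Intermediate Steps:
$R = -31$ ($R = -30 - 1 = -31$)
$T{\left(K,q \right)} = -3 + K$
$\left(-59\right) 10 + T{\left(R,h \right)} = \left(-59\right) 10 - 34 = -590 - 34 = -624$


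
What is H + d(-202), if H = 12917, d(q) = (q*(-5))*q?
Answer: -191103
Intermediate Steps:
d(q) = -5*q² (d(q) = (-5*q)*q = -5*q²)
H + d(-202) = 12917 - 5*(-202)² = 12917 - 5*40804 = 12917 - 204020 = -191103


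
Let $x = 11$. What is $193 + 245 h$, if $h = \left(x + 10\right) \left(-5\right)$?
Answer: $-25532$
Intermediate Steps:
$h = -105$ ($h = \left(11 + 10\right) \left(-5\right) = 21 \left(-5\right) = -105$)
$193 + 245 h = 193 + 245 \left(-105\right) = 193 - 25725 = -25532$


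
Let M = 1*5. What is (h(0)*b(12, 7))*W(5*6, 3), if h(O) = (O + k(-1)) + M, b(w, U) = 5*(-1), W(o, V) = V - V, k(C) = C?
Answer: 0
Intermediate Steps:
W(o, V) = 0
b(w, U) = -5
M = 5
h(O) = 4 + O (h(O) = (O - 1) + 5 = (-1 + O) + 5 = 4 + O)
(h(0)*b(12, 7))*W(5*6, 3) = ((4 + 0)*(-5))*0 = (4*(-5))*0 = -20*0 = 0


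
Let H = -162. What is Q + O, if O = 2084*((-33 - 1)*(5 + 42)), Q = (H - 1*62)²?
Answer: -3280056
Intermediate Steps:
Q = 50176 (Q = (-162 - 1*62)² = (-162 - 62)² = (-224)² = 50176)
O = -3330232 (O = 2084*(-34*47) = 2084*(-1598) = -3330232)
Q + O = 50176 - 3330232 = -3280056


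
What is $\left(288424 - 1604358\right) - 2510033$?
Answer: $-3825967$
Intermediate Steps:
$\left(288424 - 1604358\right) - 2510033 = -1315934 - 2510033 = -3825967$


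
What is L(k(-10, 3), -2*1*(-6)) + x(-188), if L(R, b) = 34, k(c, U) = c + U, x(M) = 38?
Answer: 72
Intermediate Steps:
k(c, U) = U + c
L(k(-10, 3), -2*1*(-6)) + x(-188) = 34 + 38 = 72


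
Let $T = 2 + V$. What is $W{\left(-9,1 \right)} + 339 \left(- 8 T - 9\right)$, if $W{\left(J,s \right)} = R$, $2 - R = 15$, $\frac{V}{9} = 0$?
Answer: $-8488$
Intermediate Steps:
$V = 0$ ($V = 9 \cdot 0 = 0$)
$R = -13$ ($R = 2 - 15 = -13$)
$T = 2$ ($T = 2 + 0 = 2$)
$W{\left(J,s \right)} = -13$
$W{\left(-9,1 \right)} + 339 \left(- 8 T - 9\right) = -13 + 339 \left(\left(-8\right) 2 - 9\right) = -13 + 339 \left(-16 - 9\right) = -13 + 339 \left(-25\right) = -13 - 8475 = -8488$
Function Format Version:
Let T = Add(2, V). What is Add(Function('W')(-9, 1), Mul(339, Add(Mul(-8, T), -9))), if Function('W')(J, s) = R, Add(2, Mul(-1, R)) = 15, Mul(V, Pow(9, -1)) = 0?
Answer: -8488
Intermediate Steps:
V = 0 (V = Mul(9, 0) = 0)
R = -13 (R = Add(2, Mul(-1, 15)) = Add(2, -15) = -13)
T = 2 (T = Add(2, 0) = 2)
Function('W')(J, s) = -13
Add(Function('W')(-9, 1), Mul(339, Add(Mul(-8, T), -9))) = Add(-13, Mul(339, Add(Mul(-8, 2), -9))) = Add(-13, Mul(339, Add(-16, -9))) = Add(-13, Mul(339, -25)) = Add(-13, -8475) = -8488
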